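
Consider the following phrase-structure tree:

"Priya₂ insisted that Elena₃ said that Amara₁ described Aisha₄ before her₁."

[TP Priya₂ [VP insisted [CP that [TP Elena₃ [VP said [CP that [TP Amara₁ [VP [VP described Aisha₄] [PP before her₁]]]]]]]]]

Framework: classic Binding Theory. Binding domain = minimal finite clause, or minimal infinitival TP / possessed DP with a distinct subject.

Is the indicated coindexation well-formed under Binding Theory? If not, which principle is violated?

Principle B

The two coindexed NPs are *Amara₁* and *her₁*.
*her₁* is a pronoun. Its binding domain is the embedded TP, whose subject is Amara₁.
*Amara₁* c-commands it within that domain and carries the same index.
The pronoun is locally bound → Principle B violation.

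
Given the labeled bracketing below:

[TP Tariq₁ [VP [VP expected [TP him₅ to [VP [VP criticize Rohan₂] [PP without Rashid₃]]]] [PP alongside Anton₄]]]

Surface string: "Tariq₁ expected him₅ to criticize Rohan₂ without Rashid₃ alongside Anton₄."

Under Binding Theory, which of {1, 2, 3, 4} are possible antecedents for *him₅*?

{4}

*him* is a pronoun, so Principle B applies: it must be free in its binding domain.
Binding domain of *him₅*: the matrix TP, whose subject is Tariq₁.
*Tariq₁* c-commands the pronoun within its binding domain → coindexation would violate Principle B.
*Rohan₂*: the pronoun c-commands this R-expression → coindexation would violate Principle C on *Rohan₂*.
*Rashid₃*: the pronoun c-commands this R-expression → coindexation would violate Principle C on *Rashid₃*.
*Anton₄* and the pronoun do not c-command one another → neither Principle B nor Principle C is at stake; coindexation permitted.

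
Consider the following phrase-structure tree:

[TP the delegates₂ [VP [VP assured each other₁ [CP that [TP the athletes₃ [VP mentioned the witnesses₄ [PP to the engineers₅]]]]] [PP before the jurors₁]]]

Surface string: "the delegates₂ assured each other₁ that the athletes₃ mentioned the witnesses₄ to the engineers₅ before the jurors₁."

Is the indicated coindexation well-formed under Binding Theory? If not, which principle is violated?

Principle A

The two coindexed NPs are *the jurors₁* and *each other₁*.
*each other₁* is an anaphor. Principle A requires it to be bound within its binding domain — the matrix TP, whose subject is the delegates₂.
Within that domain it is c-commanded by *the delegates₂*, which does not share its index.
*the jurors₁* does not c-command the anaphor at all.
The anaphor is unbound in its domain → Principle A violation.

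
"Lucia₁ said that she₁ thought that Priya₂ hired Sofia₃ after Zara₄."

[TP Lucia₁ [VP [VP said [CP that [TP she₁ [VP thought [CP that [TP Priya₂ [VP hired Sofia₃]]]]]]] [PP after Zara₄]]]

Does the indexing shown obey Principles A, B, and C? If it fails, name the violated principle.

The two coindexed NPs are *Lucia₁* and *she₁*.
*she₁* is a pronoun; nothing c-commands it within its binding domain (the embedded TP.), so Principle B holds trivially.
*Lucia₁* is an R-expression; *she₁* does not c-command it, and no other NP shares its index, so Principle C is satisfied.
All principles are respected.

grammatical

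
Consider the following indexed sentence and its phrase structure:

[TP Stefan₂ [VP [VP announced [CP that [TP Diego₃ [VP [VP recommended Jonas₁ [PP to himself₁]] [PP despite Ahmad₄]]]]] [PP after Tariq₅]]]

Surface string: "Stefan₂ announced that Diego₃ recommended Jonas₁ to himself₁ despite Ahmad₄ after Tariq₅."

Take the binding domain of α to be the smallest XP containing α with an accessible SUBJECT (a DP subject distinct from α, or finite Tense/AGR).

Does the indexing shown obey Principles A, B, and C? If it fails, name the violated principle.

grammatical

The two coindexed NPs are *Jonas₁* and *himself₁*.
*himself₁* is an anaphor; its binding domain is the embedded TP, whose subject is Diego₃. *Jonas₁* c-commands it within that domain and shares its index, so Principle A is satisfied.
*Jonas₁* is an R-expression; *himself₁* does not c-command it, and no other NP shares its index, so Principle C is satisfied.
All principles are respected.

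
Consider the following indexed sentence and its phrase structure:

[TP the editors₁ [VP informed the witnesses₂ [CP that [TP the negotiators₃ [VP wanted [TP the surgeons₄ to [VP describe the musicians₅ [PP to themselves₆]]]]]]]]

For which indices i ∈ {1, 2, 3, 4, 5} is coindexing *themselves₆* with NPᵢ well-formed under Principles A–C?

*themselves* is an anaphor, so Principle A applies: it must be bound in its binding domain.
Binding domain of *themselves₆*: the embedded TP, whose subject is the surgeons₄.
*the editors₁* c-commands the anaphor but is outside its binding domain → cannot satisfy Principle A.
*the witnesses₂* c-commands the anaphor but is outside its binding domain → cannot satisfy Principle A.
*the negotiators₃* c-commands the anaphor but is outside its binding domain → cannot satisfy Principle A.
*the surgeons₄* c-commands the anaphor within its binding domain → licit binder.
*the musicians₅* c-commands the anaphor within its binding domain → licit binder.

{4, 5}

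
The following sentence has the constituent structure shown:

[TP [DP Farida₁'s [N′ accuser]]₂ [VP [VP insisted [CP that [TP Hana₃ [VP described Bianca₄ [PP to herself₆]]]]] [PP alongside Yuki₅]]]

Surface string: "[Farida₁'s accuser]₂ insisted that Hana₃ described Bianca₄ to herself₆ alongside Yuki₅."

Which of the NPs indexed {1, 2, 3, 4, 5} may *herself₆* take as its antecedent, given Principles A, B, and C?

*herself* is an anaphor, so Principle A applies: it must be bound in its binding domain.
Binding domain of *herself₆*: the embedded TP, whose subject is Hana₃.
*Farida₁* does not c-command the anaphor → cannot bind it.
*[Farida₁'s accuser]₂* c-commands the anaphor but is outside its binding domain → cannot satisfy Principle A.
*Hana₃* c-commands the anaphor within its binding domain → licit binder.
*Bianca₄* c-commands the anaphor within its binding domain → licit binder.
*Yuki₅* does not c-command the anaphor → cannot bind it.

{3, 4}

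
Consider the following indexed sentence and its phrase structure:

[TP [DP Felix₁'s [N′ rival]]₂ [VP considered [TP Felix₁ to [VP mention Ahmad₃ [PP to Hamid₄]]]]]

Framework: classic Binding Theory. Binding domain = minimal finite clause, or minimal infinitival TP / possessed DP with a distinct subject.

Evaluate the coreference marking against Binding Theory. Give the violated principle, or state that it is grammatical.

The two coindexed NPs are *Felix₁* and *Felix₁*.
*Felix₁* is an R-expression; no coindexed NP c-commands it, so Principle C holds.
*Felix₁* is an R-expression; *Felix₁* does not c-command it, and no other NP shares its index, so Principle C is satisfied.
All principles are respected.

grammatical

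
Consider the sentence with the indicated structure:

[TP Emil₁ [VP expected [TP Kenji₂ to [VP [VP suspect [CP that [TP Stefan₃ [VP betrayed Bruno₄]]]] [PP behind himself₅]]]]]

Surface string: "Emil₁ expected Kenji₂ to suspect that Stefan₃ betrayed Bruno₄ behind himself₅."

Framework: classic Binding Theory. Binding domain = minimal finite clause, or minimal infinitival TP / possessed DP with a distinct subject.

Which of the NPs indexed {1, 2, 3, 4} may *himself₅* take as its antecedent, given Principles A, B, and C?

*himself* is an anaphor, so Principle A applies: it must be bound in its binding domain.
Binding domain of *himself₅*: the embedded TP, whose subject is Kenji₂.
*Emil₁* c-commands the anaphor but is outside its binding domain → cannot satisfy Principle A.
*Kenji₂* c-commands the anaphor within its binding domain → licit binder.
*Stefan₃* does not c-command the anaphor → cannot bind it.
*Bruno₄* does not c-command the anaphor → cannot bind it.

{2}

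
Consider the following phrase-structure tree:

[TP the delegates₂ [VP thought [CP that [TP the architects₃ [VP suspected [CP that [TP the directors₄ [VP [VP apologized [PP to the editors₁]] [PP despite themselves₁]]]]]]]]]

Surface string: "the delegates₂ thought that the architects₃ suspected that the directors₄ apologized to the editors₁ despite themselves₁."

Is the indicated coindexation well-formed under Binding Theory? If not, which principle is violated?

Principle A

The two coindexed NPs are *the editors₁* and *themselves₁*.
*themselves₁* is an anaphor. Principle A requires it to be bound within its binding domain — the embedded TP, whose subject is the directors₄.
Within that domain it is c-commanded by *the directors₄*, which does not share its index.
*the editors₁* does not c-command the anaphor at all.
The anaphor is unbound in its domain → Principle A violation.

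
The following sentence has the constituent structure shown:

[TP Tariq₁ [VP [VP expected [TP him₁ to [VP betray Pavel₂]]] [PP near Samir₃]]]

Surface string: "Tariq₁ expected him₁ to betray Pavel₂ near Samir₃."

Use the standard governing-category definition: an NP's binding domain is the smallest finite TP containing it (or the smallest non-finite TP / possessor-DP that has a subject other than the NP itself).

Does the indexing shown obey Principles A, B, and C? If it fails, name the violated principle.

The two coindexed NPs are *Tariq₁* and *him₁*.
*him₁* is a pronoun. Its binding domain is the matrix TP, whose subject is Tariq₁.
*Tariq₁* c-commands it within that domain and carries the same index.
The pronoun is locally bound → Principle B violation.

Principle B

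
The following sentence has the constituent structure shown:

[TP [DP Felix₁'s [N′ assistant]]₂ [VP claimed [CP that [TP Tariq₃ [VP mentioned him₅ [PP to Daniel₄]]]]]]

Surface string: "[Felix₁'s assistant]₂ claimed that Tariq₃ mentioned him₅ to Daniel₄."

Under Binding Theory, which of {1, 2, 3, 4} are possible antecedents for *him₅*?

*him* is a pronoun, so Principle B applies: it must be free in its binding domain.
Binding domain of *him₅*: the embedded TP, whose subject is Tariq₃.
*Felix₁* and the pronoun do not c-command one another → neither Principle B nor Principle C is at stake; coindexation permitted.
*[Felix₁'s assistant]₂* c-commands the pronoun but from outside its binding domain, and is not c-commanded by it → coindexation permitted.
*Tariq₃* c-commands the pronoun within its binding domain → coindexation would violate Principle B.
*Daniel₄*: the pronoun c-commands this R-expression → coindexation would violate Principle C on *Daniel₄*.

{1, 2}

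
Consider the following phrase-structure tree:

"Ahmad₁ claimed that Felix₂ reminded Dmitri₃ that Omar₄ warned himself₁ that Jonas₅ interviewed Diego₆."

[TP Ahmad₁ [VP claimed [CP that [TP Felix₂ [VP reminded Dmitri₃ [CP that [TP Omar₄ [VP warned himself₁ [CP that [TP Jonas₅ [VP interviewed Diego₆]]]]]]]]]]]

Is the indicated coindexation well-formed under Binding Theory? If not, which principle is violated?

Principle A

The two coindexed NPs are *Ahmad₁* and *himself₁*.
*himself₁* is an anaphor. Principle A requires it to be bound within its binding domain — the embedded TP, whose subject is Omar₄.
Within that domain it is c-commanded by *Omar₄*, which does not share its index.
*Ahmad₁* does c-command the anaphor, but from outside its binding domain.
The anaphor is unbound in its domain → Principle A violation.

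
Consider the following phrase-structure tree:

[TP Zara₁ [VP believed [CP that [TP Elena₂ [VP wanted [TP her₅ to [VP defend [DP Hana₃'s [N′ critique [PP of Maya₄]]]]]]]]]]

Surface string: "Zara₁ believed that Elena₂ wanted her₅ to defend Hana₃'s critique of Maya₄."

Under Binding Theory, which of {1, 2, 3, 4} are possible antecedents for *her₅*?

*her* is a pronoun, so Principle B applies: it must be free in its binding domain.
Binding domain of *her₅*: the embedded TP, whose subject is Elena₂.
*Zara₁* c-commands the pronoun but from outside its binding domain, and is not c-commanded by it → coindexation permitted.
*Elena₂* c-commands the pronoun within its binding domain → coindexation would violate Principle B.
*Hana₃*: the pronoun c-commands this R-expression → coindexation would violate Principle C on *Hana₃*.
*Maya₄*: the pronoun c-commands this R-expression → coindexation would violate Principle C on *Maya₄*.

{1}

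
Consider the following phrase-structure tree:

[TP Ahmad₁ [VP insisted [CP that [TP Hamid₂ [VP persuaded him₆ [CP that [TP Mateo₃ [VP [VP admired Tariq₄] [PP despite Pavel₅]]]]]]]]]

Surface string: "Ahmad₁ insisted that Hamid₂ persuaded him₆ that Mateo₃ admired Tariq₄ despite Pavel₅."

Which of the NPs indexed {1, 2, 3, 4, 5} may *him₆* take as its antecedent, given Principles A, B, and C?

*him* is a pronoun, so Principle B applies: it must be free in its binding domain.
Binding domain of *him₆*: the embedded TP, whose subject is Hamid₂.
*Ahmad₁* c-commands the pronoun but from outside its binding domain, and is not c-commanded by it → coindexation permitted.
*Hamid₂* c-commands the pronoun within its binding domain → coindexation would violate Principle B.
*Mateo₃*: the pronoun c-commands this R-expression → coindexation would violate Principle C on *Mateo₃*.
*Tariq₄*: the pronoun c-commands this R-expression → coindexation would violate Principle C on *Tariq₄*.
*Pavel₅*: the pronoun c-commands this R-expression → coindexation would violate Principle C on *Pavel₅*.

{1}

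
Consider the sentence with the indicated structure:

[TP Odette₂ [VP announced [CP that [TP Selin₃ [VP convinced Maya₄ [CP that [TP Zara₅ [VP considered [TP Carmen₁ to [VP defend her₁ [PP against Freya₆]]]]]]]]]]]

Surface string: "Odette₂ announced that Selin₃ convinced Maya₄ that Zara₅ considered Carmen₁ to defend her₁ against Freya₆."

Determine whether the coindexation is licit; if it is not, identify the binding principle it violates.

Principle B

The two coindexed NPs are *Carmen₁* and *her₁*.
*her₁* is a pronoun. Its binding domain is the embedded TP, whose subject is Carmen₁.
*Carmen₁* c-commands it within that domain and carries the same index.
The pronoun is locally bound → Principle B violation.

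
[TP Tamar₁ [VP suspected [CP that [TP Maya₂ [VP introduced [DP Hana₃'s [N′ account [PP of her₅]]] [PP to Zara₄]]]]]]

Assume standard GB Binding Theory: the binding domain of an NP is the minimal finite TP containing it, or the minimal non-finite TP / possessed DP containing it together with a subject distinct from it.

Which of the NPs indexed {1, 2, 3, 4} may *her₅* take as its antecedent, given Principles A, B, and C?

*her* is a pronoun, so Principle B applies: it must be free in its binding domain.
Binding domain of *her₅*: the possessed DP, whose subject is Hana₃.
*Tamar₁* c-commands the pronoun but from outside its binding domain, and is not c-commanded by it → coindexation permitted.
*Maya₂* c-commands the pronoun but from outside its binding domain, and is not c-commanded by it → coindexation permitted.
*Hana₃* c-commands the pronoun within its binding domain → coindexation would violate Principle B.
*Zara₄* and the pronoun do not c-command one another → neither Principle B nor Principle C is at stake; coindexation permitted.

{1, 2, 4}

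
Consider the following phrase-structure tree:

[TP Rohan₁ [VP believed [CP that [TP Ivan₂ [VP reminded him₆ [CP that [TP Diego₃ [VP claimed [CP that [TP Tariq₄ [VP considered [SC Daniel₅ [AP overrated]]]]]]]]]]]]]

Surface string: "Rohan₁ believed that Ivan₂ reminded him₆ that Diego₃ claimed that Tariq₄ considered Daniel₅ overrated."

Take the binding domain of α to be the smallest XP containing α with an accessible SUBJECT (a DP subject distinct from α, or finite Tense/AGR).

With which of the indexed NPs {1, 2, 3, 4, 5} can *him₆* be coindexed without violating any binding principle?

*him* is a pronoun, so Principle B applies: it must be free in its binding domain.
Binding domain of *him₆*: the embedded TP, whose subject is Ivan₂.
*Rohan₁* c-commands the pronoun but from outside its binding domain, and is not c-commanded by it → coindexation permitted.
*Ivan₂* c-commands the pronoun within its binding domain → coindexation would violate Principle B.
*Diego₃*: the pronoun c-commands this R-expression → coindexation would violate Principle C on *Diego₃*.
*Tariq₄*: the pronoun c-commands this R-expression → coindexation would violate Principle C on *Tariq₄*.
*Daniel₅*: the pronoun c-commands this R-expression → coindexation would violate Principle C on *Daniel₅*.

{1}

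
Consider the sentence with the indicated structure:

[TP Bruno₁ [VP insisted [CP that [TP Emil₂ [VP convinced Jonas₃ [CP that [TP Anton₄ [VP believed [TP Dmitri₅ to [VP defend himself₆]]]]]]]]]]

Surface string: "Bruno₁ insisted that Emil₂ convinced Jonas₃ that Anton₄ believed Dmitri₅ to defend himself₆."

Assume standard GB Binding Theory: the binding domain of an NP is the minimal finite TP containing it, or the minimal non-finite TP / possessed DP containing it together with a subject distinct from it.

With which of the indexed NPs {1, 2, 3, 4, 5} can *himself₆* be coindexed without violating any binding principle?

*himself* is an anaphor, so Principle A applies: it must be bound in its binding domain.
Binding domain of *himself₆*: the embedded TP, whose subject is Dmitri₅.
*Bruno₁* c-commands the anaphor but is outside its binding domain → cannot satisfy Principle A.
*Emil₂* c-commands the anaphor but is outside its binding domain → cannot satisfy Principle A.
*Jonas₃* c-commands the anaphor but is outside its binding domain → cannot satisfy Principle A.
*Anton₄* c-commands the anaphor but is outside its binding domain → cannot satisfy Principle A.
*Dmitri₅* c-commands the anaphor within its binding domain → licit binder.

{5}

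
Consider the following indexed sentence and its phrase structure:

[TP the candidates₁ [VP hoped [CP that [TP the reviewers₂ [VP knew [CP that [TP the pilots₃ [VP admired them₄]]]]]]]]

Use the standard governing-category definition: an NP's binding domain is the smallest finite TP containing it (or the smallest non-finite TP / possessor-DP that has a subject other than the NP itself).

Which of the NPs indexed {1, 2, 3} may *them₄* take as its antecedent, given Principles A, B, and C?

*them* is a pronoun, so Principle B applies: it must be free in its binding domain.
Binding domain of *them₄*: the embedded TP, whose subject is the pilots₃.
*the candidates₁* c-commands the pronoun but from outside its binding domain, and is not c-commanded by it → coindexation permitted.
*the reviewers₂* c-commands the pronoun but from outside its binding domain, and is not c-commanded by it → coindexation permitted.
*the pilots₃* c-commands the pronoun within its binding domain → coindexation would violate Principle B.

{1, 2}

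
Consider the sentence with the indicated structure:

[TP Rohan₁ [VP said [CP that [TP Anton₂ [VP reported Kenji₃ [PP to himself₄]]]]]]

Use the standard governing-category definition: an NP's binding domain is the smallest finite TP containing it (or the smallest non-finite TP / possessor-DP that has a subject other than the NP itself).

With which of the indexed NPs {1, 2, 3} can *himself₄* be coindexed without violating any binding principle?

{2, 3}

*himself* is an anaphor, so Principle A applies: it must be bound in its binding domain.
Binding domain of *himself₄*: the embedded TP, whose subject is Anton₂.
*Rohan₁* c-commands the anaphor but is outside its binding domain → cannot satisfy Principle A.
*Anton₂* c-commands the anaphor within its binding domain → licit binder.
*Kenji₃* c-commands the anaphor within its binding domain → licit binder.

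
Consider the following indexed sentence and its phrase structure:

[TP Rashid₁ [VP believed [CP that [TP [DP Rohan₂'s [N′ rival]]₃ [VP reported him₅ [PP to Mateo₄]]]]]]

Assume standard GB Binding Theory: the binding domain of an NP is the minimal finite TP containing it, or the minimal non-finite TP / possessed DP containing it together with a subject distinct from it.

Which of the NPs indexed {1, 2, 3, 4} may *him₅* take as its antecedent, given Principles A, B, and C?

{1, 2}

*him* is a pronoun, so Principle B applies: it must be free in its binding domain.
Binding domain of *him₅*: the embedded TP, whose subject is [Rohan₂'s rival]₃.
*Rashid₁* c-commands the pronoun but from outside its binding domain, and is not c-commanded by it → coindexation permitted.
*Rohan₂* and the pronoun do not c-command one another → neither Principle B nor Principle C is at stake; coindexation permitted.
*[Rohan₂'s rival]₃* c-commands the pronoun within its binding domain → coindexation would violate Principle B.
*Mateo₄*: the pronoun c-commands this R-expression → coindexation would violate Principle C on *Mateo₄*.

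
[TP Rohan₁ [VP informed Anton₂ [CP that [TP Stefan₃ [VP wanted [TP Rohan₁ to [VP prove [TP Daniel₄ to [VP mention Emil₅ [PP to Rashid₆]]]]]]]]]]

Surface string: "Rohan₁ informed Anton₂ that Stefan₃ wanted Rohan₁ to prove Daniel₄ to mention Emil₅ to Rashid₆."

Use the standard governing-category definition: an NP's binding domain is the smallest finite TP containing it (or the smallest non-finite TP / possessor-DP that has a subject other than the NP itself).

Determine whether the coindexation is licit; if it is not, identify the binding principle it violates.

The two coindexed NPs are *Rohan₁* (the lower occurrence) and *Rohan₁* (the higher occurrence).
*Rohan₁* (the lower occurrence) is an R-expression. Principle C requires it to be free everywhere.
*Rohan₁* (the higher occurrence) c-commands it and carries the same index.
The R-expression is bound → Principle C violation.

Principle C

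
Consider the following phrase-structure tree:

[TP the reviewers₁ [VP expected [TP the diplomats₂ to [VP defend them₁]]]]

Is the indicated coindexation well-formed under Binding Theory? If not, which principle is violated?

The two coindexed NPs are *the reviewers₁* and *them₁*.
*them₁* is a pronoun; its binding domain is the embedded TP, whose subject is the diplomats₂. Within that domain it is c-commanded only by *the diplomats₂*, which carries a different index — the pronoun is free locally, so Principle B holds.
*the reviewers₁* is an R-expression; *them₁* does not c-command it, and no other NP shares its index, so Principle C is satisfied.
All principles are respected.

grammatical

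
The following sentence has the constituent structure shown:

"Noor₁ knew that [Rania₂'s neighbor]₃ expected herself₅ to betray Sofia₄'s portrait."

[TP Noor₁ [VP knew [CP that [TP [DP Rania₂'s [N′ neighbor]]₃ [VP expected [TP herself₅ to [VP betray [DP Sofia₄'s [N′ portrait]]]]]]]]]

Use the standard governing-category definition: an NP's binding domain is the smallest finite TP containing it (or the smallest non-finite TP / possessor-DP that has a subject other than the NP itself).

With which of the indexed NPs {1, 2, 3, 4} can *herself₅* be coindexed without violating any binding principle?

{3}

*herself* is an anaphor, so Principle A applies: it must be bound in its binding domain.
Binding domain of *herself₅*: the embedded TP, whose subject is [Rania₂'s neighbor]₃.
*Noor₁* c-commands the anaphor but is outside its binding domain → cannot satisfy Principle A.
*Rania₂* does not c-command the anaphor → cannot bind it.
*[Rania₂'s neighbor]₃* c-commands the anaphor within its binding domain → licit binder.
*Sofia₄* does not c-command the anaphor → cannot bind it.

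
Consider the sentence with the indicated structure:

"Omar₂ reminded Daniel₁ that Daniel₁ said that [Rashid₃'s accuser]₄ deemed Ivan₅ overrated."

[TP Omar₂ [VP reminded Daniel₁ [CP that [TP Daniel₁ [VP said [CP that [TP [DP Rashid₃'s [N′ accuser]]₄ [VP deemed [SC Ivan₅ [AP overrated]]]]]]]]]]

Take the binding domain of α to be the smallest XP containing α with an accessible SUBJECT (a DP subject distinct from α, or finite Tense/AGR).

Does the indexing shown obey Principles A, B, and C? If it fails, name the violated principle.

The two coindexed NPs are *Daniel₁* (the higher occurrence) and *Daniel₁* (the lower occurrence).
*Daniel₁* (the lower occurrence) is an R-expression. Principle C requires it to be free everywhere.
*Daniel₁* (the higher occurrence) c-commands it and carries the same index.
The R-expression is bound → Principle C violation.

Principle C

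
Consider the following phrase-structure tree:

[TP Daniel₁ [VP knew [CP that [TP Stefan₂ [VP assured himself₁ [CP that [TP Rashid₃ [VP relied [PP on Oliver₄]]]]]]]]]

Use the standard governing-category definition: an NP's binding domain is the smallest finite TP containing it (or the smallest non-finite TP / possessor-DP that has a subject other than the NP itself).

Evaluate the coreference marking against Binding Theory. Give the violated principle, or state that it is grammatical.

Principle A

The two coindexed NPs are *Daniel₁* and *himself₁*.
*himself₁* is an anaphor. Principle A requires it to be bound within its binding domain — the embedded TP, whose subject is Stefan₂.
Within that domain it is c-commanded by *Stefan₂*, which does not share its index.
*Daniel₁* does c-command the anaphor, but from outside its binding domain.
The anaphor is unbound in its domain → Principle A violation.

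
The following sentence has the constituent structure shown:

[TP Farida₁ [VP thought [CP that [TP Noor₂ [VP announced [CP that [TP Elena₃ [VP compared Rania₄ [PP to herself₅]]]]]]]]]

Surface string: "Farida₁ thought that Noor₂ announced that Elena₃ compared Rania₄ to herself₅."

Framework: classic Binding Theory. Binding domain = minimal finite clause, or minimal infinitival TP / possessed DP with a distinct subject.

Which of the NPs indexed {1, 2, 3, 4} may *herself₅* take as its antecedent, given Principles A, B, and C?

*herself* is an anaphor, so Principle A applies: it must be bound in its binding domain.
Binding domain of *herself₅*: the embedded TP, whose subject is Elena₃.
*Farida₁* c-commands the anaphor but is outside its binding domain → cannot satisfy Principle A.
*Noor₂* c-commands the anaphor but is outside its binding domain → cannot satisfy Principle A.
*Elena₃* c-commands the anaphor within its binding domain → licit binder.
*Rania₄* c-commands the anaphor within its binding domain → licit binder.

{3, 4}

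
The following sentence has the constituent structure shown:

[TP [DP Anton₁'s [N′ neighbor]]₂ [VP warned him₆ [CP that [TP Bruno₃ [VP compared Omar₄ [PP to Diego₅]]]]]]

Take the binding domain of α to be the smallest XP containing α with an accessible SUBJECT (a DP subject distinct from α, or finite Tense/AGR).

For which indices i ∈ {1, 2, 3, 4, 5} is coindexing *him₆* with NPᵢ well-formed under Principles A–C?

{1}

*him* is a pronoun, so Principle B applies: it must be free in its binding domain.
Binding domain of *him₆*: the matrix TP, whose subject is [Anton₁'s neighbor]₂.
*Anton₁* and the pronoun do not c-command one another → neither Principle B nor Principle C is at stake; coindexation permitted.
*[Anton₁'s neighbor]₂* c-commands the pronoun within its binding domain → coindexation would violate Principle B.
*Bruno₃*: the pronoun c-commands this R-expression → coindexation would violate Principle C on *Bruno₃*.
*Omar₄*: the pronoun c-commands this R-expression → coindexation would violate Principle C on *Omar₄*.
*Diego₅*: the pronoun c-commands this R-expression → coindexation would violate Principle C on *Diego₅*.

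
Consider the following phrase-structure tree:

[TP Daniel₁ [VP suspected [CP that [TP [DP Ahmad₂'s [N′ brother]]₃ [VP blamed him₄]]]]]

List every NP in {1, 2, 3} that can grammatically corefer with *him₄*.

{1, 2}

*him* is a pronoun, so Principle B applies: it must be free in its binding domain.
Binding domain of *him₄*: the embedded TP, whose subject is [Ahmad₂'s brother]₃.
*Daniel₁* c-commands the pronoun but from outside its binding domain, and is not c-commanded by it → coindexation permitted.
*Ahmad₂* and the pronoun do not c-command one another → neither Principle B nor Principle C is at stake; coindexation permitted.
*[Ahmad₂'s brother]₃* c-commands the pronoun within its binding domain → coindexation would violate Principle B.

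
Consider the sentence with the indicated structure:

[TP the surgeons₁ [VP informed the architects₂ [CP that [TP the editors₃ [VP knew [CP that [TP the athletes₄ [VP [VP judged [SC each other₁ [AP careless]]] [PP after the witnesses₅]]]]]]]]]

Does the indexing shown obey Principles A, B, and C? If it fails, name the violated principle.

The two coindexed NPs are *the surgeons₁* and *each other₁*.
*each other₁* is an anaphor. Principle A requires it to be bound within its binding domain — the embedded TP, whose subject is the athletes₄.
Within that domain it is c-commanded by *the athletes₄*, which does not share its index.
*the surgeons₁* does c-command the anaphor, but from outside its binding domain.
The anaphor is unbound in its domain → Principle A violation.

Principle A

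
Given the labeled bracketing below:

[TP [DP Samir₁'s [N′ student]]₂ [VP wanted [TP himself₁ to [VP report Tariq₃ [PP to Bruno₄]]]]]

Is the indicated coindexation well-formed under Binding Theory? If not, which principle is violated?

The two coindexed NPs are *Samir₁* and *himself₁*.
*himself₁* is an anaphor. Principle A requires it to be bound within its binding domain — the matrix TP, whose subject is [Samir₁'s student]₂.
Within that domain it is c-commanded by *[Samir₁'s student]₂*, which does not share its index.
*Samir₁* does not c-command the anaphor at all.
The anaphor is unbound in its domain → Principle A violation.

Principle A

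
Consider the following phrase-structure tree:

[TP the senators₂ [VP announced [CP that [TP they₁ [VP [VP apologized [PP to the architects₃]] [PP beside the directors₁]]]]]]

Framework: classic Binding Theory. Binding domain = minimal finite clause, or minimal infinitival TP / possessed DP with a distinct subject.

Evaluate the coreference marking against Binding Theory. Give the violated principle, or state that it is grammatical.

The two coindexed NPs are *they₁* and *the directors₁*.
*the directors₁* is an R-expression. Principle C requires it to be free everywhere.
*they₁* c-commands it and carries the same index.
The R-expression is bound → Principle C violation.

Principle C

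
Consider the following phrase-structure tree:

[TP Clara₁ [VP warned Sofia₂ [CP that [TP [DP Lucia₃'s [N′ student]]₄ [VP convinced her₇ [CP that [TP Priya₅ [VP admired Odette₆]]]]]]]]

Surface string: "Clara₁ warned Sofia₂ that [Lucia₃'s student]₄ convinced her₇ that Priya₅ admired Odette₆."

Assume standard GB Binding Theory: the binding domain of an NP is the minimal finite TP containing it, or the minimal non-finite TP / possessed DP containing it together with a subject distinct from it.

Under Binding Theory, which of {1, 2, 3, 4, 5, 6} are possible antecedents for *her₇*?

*her* is a pronoun, so Principle B applies: it must be free in its binding domain.
Binding domain of *her₇*: the embedded TP, whose subject is [Lucia₃'s student]₄.
*Clara₁* c-commands the pronoun but from outside its binding domain, and is not c-commanded by it → coindexation permitted.
*Sofia₂* c-commands the pronoun but from outside its binding domain, and is not c-commanded by it → coindexation permitted.
*Lucia₃* and the pronoun do not c-command one another → neither Principle B nor Principle C is at stake; coindexation permitted.
*[Lucia₃'s student]₄* c-commands the pronoun within its binding domain → coindexation would violate Principle B.
*Priya₅*: the pronoun c-commands this R-expression → coindexation would violate Principle C on *Priya₅*.
*Odette₆*: the pronoun c-commands this R-expression → coindexation would violate Principle C on *Odette₆*.

{1, 2, 3}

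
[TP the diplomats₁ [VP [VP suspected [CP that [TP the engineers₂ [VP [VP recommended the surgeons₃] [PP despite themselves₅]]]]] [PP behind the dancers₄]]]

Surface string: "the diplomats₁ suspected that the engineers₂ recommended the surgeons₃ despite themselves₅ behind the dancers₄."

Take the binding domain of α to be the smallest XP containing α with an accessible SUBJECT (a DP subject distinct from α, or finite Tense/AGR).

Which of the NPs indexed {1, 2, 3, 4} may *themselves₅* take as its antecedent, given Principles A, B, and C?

{2}

*themselves* is an anaphor, so Principle A applies: it must be bound in its binding domain.
Binding domain of *themselves₅*: the embedded TP, whose subject is the engineers₂.
*the diplomats₁* c-commands the anaphor but is outside its binding domain → cannot satisfy Principle A.
*the engineers₂* c-commands the anaphor within its binding domain → licit binder.
*the surgeons₃* does not c-command the anaphor → cannot bind it.
*the dancers₄* does not c-command the anaphor → cannot bind it.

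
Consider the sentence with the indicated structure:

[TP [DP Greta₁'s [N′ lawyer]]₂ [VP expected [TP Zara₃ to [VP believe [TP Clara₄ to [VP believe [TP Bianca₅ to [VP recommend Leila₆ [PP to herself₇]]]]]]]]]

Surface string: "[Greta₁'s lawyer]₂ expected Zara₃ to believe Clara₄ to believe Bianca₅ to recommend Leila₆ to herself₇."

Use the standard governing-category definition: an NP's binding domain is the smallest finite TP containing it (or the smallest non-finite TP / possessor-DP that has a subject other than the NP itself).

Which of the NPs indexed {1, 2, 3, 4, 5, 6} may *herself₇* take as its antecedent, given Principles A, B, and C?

*herself* is an anaphor, so Principle A applies: it must be bound in its binding domain.
Binding domain of *herself₇*: the embedded TP, whose subject is Bianca₅.
*Greta₁* does not c-command the anaphor → cannot bind it.
*[Greta₁'s lawyer]₂* c-commands the anaphor but is outside its binding domain → cannot satisfy Principle A.
*Zara₃* c-commands the anaphor but is outside its binding domain → cannot satisfy Principle A.
*Clara₄* c-commands the anaphor but is outside its binding domain → cannot satisfy Principle A.
*Bianca₅* c-commands the anaphor within its binding domain → licit binder.
*Leila₆* c-commands the anaphor within its binding domain → licit binder.

{5, 6}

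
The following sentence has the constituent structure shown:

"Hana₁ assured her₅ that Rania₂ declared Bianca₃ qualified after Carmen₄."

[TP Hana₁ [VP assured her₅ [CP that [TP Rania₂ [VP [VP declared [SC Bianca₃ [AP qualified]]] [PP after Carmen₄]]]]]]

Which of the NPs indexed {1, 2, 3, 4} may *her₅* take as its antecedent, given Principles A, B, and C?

*her* is a pronoun, so Principle B applies: it must be free in its binding domain.
Binding domain of *her₅*: the matrix TP, whose subject is Hana₁.
*Hana₁* c-commands the pronoun within its binding domain → coindexation would violate Principle B.
*Rania₂*: the pronoun c-commands this R-expression → coindexation would violate Principle C on *Rania₂*.
*Bianca₃*: the pronoun c-commands this R-expression → coindexation would violate Principle C on *Bianca₃*.
*Carmen₄*: the pronoun c-commands this R-expression → coindexation would violate Principle C on *Carmen₄*.

none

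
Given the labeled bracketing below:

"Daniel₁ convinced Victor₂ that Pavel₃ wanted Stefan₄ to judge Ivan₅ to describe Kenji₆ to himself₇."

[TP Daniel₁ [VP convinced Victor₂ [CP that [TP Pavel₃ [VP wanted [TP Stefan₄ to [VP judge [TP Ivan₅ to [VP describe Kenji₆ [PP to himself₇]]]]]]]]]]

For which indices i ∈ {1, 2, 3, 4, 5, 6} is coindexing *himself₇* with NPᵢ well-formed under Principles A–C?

*himself* is an anaphor, so Principle A applies: it must be bound in its binding domain.
Binding domain of *himself₇*: the embedded TP, whose subject is Ivan₅.
*Daniel₁* c-commands the anaphor but is outside its binding domain → cannot satisfy Principle A.
*Victor₂* c-commands the anaphor but is outside its binding domain → cannot satisfy Principle A.
*Pavel₃* c-commands the anaphor but is outside its binding domain → cannot satisfy Principle A.
*Stefan₄* c-commands the anaphor but is outside its binding domain → cannot satisfy Principle A.
*Ivan₅* c-commands the anaphor within its binding domain → licit binder.
*Kenji₆* c-commands the anaphor within its binding domain → licit binder.

{5, 6}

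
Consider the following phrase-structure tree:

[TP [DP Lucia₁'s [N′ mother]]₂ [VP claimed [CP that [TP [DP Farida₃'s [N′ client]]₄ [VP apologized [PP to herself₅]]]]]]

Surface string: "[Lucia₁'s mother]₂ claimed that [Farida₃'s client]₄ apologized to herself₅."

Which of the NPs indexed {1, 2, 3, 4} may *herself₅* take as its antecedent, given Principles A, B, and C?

*herself* is an anaphor, so Principle A applies: it must be bound in its binding domain.
Binding domain of *herself₅*: the embedded TP, whose subject is [Farida₃'s client]₄.
*Lucia₁* does not c-command the anaphor → cannot bind it.
*[Lucia₁'s mother]₂* c-commands the anaphor but is outside its binding domain → cannot satisfy Principle A.
*Farida₃* does not c-command the anaphor → cannot bind it.
*[Farida₃'s client]₄* c-commands the anaphor within its binding domain → licit binder.

{4}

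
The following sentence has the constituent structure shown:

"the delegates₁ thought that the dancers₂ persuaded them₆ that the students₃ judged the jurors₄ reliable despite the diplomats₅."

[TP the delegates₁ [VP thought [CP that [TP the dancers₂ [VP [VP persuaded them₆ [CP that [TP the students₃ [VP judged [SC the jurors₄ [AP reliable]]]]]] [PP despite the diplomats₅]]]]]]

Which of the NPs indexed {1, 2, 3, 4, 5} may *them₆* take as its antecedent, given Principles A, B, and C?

*them* is a pronoun, so Principle B applies: it must be free in its binding domain.
Binding domain of *them₆*: the embedded TP, whose subject is the dancers₂.
*the delegates₁* c-commands the pronoun but from outside its binding domain, and is not c-commanded by it → coindexation permitted.
*the dancers₂* c-commands the pronoun within its binding domain → coindexation would violate Principle B.
*the students₃*: the pronoun c-commands this R-expression → coindexation would violate Principle C on *the students₃*.
*the jurors₄*: the pronoun c-commands this R-expression → coindexation would violate Principle C on *the jurors₄*.
*the diplomats₅* and the pronoun do not c-command one another → neither Principle B nor Principle C is at stake; coindexation permitted.

{1, 5}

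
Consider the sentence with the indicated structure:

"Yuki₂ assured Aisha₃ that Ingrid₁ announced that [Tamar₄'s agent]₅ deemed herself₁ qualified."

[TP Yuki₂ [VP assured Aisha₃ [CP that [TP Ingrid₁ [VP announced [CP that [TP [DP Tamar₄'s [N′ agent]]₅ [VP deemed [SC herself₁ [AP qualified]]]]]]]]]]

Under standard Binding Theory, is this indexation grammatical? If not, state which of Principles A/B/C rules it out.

The two coindexed NPs are *Ingrid₁* and *herself₁*.
*herself₁* is an anaphor. Principle A requires it to be bound within its binding domain — the embedded TP, whose subject is [Tamar₄'s agent]₅.
Within that domain it is c-commanded by *[Tamar₄'s agent]₅*, which does not share its index.
*Ingrid₁* does c-command the anaphor, but from outside its binding domain.
The anaphor is unbound in its domain → Principle A violation.

Principle A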